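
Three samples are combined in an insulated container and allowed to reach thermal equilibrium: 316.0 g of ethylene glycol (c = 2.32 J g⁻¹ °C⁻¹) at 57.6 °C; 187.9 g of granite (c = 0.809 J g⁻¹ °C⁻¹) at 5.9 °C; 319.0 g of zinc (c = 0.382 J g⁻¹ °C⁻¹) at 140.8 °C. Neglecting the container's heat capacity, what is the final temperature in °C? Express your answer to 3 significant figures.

T_f = 59.9 °C

Σ mᵢcᵢ(T − Tᵢ) = 0  ⇒  T = Σ mᵢcᵢTᵢ / Σ mᵢcᵢ
Σ mᵢcᵢ = 316.0×2.32 + 187.9×0.809 + 319.0×0.382 = 1006.9891
Σ mᵢcᵢTᵢ = 733.12×57.6 + 152.0111×5.9 + 121.858×140.8 = 60282
T = 60282 / 1006.9891 = 59.86 °C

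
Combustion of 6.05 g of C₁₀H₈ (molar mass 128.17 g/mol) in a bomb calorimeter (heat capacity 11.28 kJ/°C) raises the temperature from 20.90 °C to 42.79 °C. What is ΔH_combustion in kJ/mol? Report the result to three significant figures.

ΔH = -5230 kJ/mol

ΔT = 42.79 − 20.90 = 21.89 °C
q_cal = C_cal × ΔT = 11.28 × 21.89 = 246.9192 kJ
n = 6.05 / 128.17 = 0.04720 mol
q_rxn = −q_cal = -246.9192 kJ
ΔH = -246.9192 / 0.04720 = -5231 kJ/mol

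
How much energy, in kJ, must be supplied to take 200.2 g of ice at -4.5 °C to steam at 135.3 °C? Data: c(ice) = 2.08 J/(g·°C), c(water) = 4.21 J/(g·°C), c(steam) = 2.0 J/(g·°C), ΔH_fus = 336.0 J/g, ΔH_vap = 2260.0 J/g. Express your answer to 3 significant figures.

q1 (heat ice -4.5→0.0 °C): 200.2 × 2.08 × 4.5 = 1874 J
q2 (melt at 0 °C): 200.2 × 336.0 = 67267 J
q3 (heat water 0.0→100.0 °C): 200.2 × 4.21 × 100.0 = 84284 J
q4 (vaporize at 100 °C): 200.2 × 2260.0 = 452452 J
q5 (heat steam 100.0→135.3 °C): 200.2 × 2.0 × 35.3 = 14134 J
Total: 1874 + 67267 + 84284 + 452452 + 14134 = 620011 J = 620 kJ

q = 620 kJ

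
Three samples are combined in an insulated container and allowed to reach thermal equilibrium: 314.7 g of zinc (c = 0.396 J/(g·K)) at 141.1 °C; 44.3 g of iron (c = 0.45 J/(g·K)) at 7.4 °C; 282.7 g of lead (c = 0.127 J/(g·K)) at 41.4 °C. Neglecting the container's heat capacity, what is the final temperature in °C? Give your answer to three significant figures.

T_f = 106 °C

Σ mᵢcᵢ(T − Tᵢ) = 0  ⇒  T = Σ mᵢcᵢTᵢ / Σ mᵢcᵢ
Σ mᵢcᵢ = 314.7×0.396 + 44.3×0.45 + 282.7×0.127 = 180.4591
Σ mᵢcᵢTᵢ = 124.6212×141.1 + 19.935×7.4 + 35.9029×41.4 = 19218
T = 19218 / 180.4591 = 106.495 °C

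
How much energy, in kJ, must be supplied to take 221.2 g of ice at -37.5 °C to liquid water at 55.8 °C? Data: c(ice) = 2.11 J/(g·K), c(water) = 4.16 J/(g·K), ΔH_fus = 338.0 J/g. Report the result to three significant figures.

q = 144 kJ

q1 (heat ice -37.5→0.0 °C): 221.2 × 2.11 × 37.5 = 17502 J
q2 (melt at 0 °C): 221.2 × 338.0 = 74766 J
q3 (heat water 0.0→55.8 °C): 221.2 × 4.16 × 55.8 = 51347 J
Total: 17502 + 74766 + 51347 = 143615 J = 144 kJ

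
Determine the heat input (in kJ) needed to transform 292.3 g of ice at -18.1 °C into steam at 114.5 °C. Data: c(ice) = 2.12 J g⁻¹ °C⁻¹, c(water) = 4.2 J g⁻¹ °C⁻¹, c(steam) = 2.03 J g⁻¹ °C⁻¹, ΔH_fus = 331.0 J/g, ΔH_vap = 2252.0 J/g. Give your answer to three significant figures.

q1 (heat ice -18.1→0.0 °C): 292.3 × 2.12 × 18.1 = 11216 J
q2 (melt at 0 °C): 292.3 × 331.0 = 96751 J
q3 (heat water 0.0→100.0 °C): 292.3 × 4.2 × 100.0 = 122766 J
q4 (vaporize at 100 °C): 292.3 × 2252.0 = 658260 J
q5 (heat steam 100.0→114.5 °C): 292.3 × 2.03 × 14.5 = 8604 J
Total: 11216 + 96751 + 122766 + 658260 + 8604 = 897597 J = 898 kJ

q = 898 kJ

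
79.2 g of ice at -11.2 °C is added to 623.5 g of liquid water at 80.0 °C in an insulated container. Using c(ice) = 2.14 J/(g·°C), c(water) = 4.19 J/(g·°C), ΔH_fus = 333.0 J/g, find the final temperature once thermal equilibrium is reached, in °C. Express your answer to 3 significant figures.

T_f = 61.4 °C

Heat to bring ice to 0 °C and melt it: q₁ = 79.2×2.14×11.2 + 79.2×333.0 = 28272 J
Heat the water can supply cooling to 0 °C: 623.5×4.19×80.0 = 208997 J > q₁, so all ice melts.
Energy balance: 623.5×4.19×(80.0 − T) = 28272 + 79.2×4.19×(T − 0)
2612.465(80.0 − T) = 28272 + 331.848 T
208997 − 28272 = 2944.313 T
T = 180725 / 2944.313 = 61.38 °C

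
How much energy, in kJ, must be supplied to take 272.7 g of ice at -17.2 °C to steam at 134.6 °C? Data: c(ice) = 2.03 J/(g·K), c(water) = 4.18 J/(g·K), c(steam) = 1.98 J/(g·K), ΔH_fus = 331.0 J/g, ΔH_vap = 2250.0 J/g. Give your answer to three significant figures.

q1 (heat ice -17.2→0.0 °C): 272.7 × 2.03 × 17.2 = 9522 J
q2 (melt at 0 °C): 272.7 × 331.0 = 90264 J
q3 (heat water 0.0→100.0 °C): 272.7 × 4.18 × 100.0 = 113989 J
q4 (vaporize at 100 °C): 272.7 × 2250.0 = 613575 J
q5 (heat steam 100.0→134.6 °C): 272.7 × 1.98 × 34.6 = 18682 J
Total: 9522 + 90264 + 113989 + 613575 + 18682 = 846032 J = 846 kJ

q = 846 kJ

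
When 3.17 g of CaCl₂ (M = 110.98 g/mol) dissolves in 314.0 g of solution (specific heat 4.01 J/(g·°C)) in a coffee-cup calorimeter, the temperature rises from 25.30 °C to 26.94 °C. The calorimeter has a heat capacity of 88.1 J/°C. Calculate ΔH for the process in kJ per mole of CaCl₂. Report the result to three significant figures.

|ΔT| = |26.94 − 25.30| = 1.64 °C
|q_surr| = (314.0 × 4.01 + 88.1) × 1.64 = 1347.24 × 1.64 = 2209.5 J
n(CaCl₂) = 3.17 / 110.98 = 0.028564 mol
Temperature rose, so q_rxn = −|q_surr| = -2.2095 kJ
ΔH = q_rxn / n = -77.35 kJ/mol

ΔH = -77.4 kJ/mol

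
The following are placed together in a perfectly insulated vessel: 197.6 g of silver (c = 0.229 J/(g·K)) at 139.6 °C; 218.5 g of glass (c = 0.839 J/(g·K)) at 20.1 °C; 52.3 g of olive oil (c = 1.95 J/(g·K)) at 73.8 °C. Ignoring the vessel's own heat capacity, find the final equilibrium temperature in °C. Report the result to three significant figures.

Σ mᵢcᵢ(T − Tᵢ) = 0  ⇒  T = Σ mᵢcᵢTᵢ / Σ mᵢcᵢ
Σ mᵢcᵢ = 197.6×0.229 + 218.5×0.839 + 52.3×1.95 = 330.5569
Σ mᵢcᵢTᵢ = 45.2504×139.6 + 183.3215×20.1 + 101.985×73.8 = 17528
T = 17528 / 330.5569 = 53.03 °C

T_f = 53.0 °C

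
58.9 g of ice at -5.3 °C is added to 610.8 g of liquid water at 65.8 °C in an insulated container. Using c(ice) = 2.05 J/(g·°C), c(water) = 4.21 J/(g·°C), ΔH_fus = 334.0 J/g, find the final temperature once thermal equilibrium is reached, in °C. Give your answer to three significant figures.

T_f = 52.8 °C

Heat to bring ice to 0 °C and melt it: q₁ = 58.9×2.05×5.3 + 58.9×334.0 = 20313 J
Heat the water can supply cooling to 0 °C: 610.8×4.21×65.8 = 169203 J > q₁, so all ice melts.
Energy balance: 610.8×4.21×(65.8 − T) = 20313 + 58.9×4.21×(T − 0)
2571.468(65.8 − T) = 20313 + 247.969 T
169203 − 20313 = 2819.437 T
T = 148890 / 2819.437 = 52.81 °C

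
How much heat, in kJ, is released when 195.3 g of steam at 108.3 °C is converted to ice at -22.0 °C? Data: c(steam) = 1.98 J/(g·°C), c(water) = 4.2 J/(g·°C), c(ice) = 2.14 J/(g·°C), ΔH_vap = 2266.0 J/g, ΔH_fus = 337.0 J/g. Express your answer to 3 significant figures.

q = 603 kJ

q1 (cool steam 108.3→100 °C): 195.3 × 1.98 × 8.3 = 3210 J
q2 (condense at 100 °C): 195.3 × 2266.0 = 442550 J
q3 (cool water 100→0 °C): 195.3 × 4.2 × 100.0 = 82026 J
q4 (freeze at 0 °C): 195.3 × 337.0 = 65816 J
q5 (cool ice 0→-22.0 °C): 195.3 × 2.14 × 22.0 = 9195 J
Total: 3210 + 442550 + 82026 + 65816 + 9195 = 602797 J = 603 kJ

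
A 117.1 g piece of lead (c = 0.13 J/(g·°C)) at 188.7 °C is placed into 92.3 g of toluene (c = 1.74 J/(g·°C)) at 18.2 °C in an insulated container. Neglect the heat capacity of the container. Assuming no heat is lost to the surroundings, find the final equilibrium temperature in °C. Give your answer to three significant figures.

T_f = 33.0 °C

Heat lost by lead = heat gained by toluene.
(117.1)(0.13)(188.7 − T) = (92.3)(1.74)(T − 18.2)
15.223 (188.7 − T) = 160.602 (T − 18.2)
2872.6 − 15.223 T = 160.602 T − 2923.0
5795.6 = 175.825 T
T = 32.96 °C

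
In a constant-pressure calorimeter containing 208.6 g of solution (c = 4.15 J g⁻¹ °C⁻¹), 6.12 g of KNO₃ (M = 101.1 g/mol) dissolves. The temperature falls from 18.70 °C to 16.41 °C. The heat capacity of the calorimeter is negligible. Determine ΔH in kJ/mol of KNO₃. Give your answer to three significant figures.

ΔH = 32.7 kJ/mol

|ΔT| = |16.41 − 18.70| = 2.29 °C
|q_surr| = (208.6 × 4.15) × 2.29 = 865.69 × 2.29 = 1982 J
n(KNO₃) = 6.12 / 101.1 = 0.06053 mol
Temperature fell, so q_rxn = +|q_surr| = 1.982 kJ
ΔH = q_rxn / n = 32.74 kJ/mol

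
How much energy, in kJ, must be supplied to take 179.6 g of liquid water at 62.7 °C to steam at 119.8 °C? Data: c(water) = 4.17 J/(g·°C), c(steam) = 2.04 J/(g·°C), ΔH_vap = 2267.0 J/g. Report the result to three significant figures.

q1 (heat water 62.7→100.0 °C): 179.6 × 4.17 × 37.3 = 27935 J
q2 (vaporize at 100 °C): 179.6 × 2267.0 = 407153 J
q3 (heat steam 100.0→119.8 °C): 179.6 × 2.04 × 19.8 = 7254 J
Total: 27935 + 407153 + 7254 = 442342 J = 442 kJ

q = 442 kJ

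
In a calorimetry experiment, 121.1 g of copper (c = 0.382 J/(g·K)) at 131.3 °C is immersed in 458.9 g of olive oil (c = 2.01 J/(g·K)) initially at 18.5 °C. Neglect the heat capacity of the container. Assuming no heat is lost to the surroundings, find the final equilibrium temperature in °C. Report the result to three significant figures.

T_f = 23.9 °C

Heat lost by copper = heat gained by olive oil.
(121.1)(0.382)(131.3 − T) = (458.9)(2.01)(T − 18.5)
46.2602 (131.3 − T) = 922.389 (T − 18.5)
6074.0 − 46.2602 T = 922.389 T − 17064
23138.0 = 968.6492 T
T = 23.89 °C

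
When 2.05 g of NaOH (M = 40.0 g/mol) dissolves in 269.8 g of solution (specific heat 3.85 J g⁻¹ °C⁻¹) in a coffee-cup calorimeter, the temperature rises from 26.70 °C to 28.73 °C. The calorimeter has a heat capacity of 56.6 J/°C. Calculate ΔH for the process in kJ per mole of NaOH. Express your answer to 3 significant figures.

ΔH = -43.4 kJ/mol

|ΔT| = |28.73 − 26.70| = 2.03 °C
|q_surr| = (269.8 × 3.85 + 56.6) × 2.03 = 1095.33 × 2.03 = 2224 J
n(NaOH) = 2.05 / 40.0 = 0.05125 mol
Temperature rose, so q_rxn = −|q_surr| = -2.224 kJ
ΔH = q_rxn / n = -43.40 kJ/mol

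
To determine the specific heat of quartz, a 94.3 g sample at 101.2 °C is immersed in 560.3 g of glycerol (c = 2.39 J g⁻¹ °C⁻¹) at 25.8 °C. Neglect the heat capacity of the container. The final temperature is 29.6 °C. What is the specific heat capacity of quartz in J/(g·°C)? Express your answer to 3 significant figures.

q_gained = (560.3 × 2.39) × (29.6 − 25.8) = 5089 J
q_lost = 94.3 × c × (101.2 − 29.6) = 6751.88 c
Set equal: c = 5089 / 6751.88 = 0.754 J/(g·°C)

c = 0.754 J/(g·°C)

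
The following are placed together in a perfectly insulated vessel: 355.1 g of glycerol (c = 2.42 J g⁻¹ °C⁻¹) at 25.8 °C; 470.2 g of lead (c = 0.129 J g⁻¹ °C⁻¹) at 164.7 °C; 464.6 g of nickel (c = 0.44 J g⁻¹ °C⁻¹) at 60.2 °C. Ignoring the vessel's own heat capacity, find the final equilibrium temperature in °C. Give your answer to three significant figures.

Σ mᵢcᵢ(T − Tᵢ) = 0  ⇒  T = Σ mᵢcᵢTᵢ / Σ mᵢcᵢ
Σ mᵢcᵢ = 355.1×2.42 + 470.2×0.129 + 464.6×0.44 = 1124.4218
Σ mᵢcᵢTᵢ = 859.342×25.8 + 60.6558×164.7 + 204.424×60.2 = 44467
T = 44467 / 1124.4218 = 39.547 °C

T_f = 39.5 °C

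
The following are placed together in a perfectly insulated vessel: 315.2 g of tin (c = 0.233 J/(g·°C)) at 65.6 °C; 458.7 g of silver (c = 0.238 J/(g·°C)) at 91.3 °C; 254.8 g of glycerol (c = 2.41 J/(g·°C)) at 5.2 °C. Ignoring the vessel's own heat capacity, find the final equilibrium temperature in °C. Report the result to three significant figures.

Σ mᵢcᵢ(T − Tᵢ) = 0  ⇒  T = Σ mᵢcᵢTᵢ / Σ mᵢcᵢ
Σ mᵢcᵢ = 315.2×0.233 + 458.7×0.238 + 254.8×2.41 = 796.6802
Σ mᵢcᵢTᵢ = 73.4416×65.6 + 109.1706×91.3 + 614.068×5.2 = 17978
T = 17978 / 796.6802 = 22.57 °C

T_f = 22.6 °C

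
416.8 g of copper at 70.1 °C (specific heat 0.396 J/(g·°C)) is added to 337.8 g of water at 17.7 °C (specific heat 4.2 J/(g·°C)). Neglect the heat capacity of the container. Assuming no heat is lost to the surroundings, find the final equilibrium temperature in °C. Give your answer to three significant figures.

T_f = 23.2 °C

Heat lost by copper = heat gained by water.
(416.8)(0.396)(70.1 − T) = (337.8)(4.2)(T − 17.7)
165.0528 (70.1 − T) = 1418.76 (T − 17.7)
11570 − 165.0528 T = 1418.76 T − 25112
36682 = 1583.8128 T
T = 23.16 °C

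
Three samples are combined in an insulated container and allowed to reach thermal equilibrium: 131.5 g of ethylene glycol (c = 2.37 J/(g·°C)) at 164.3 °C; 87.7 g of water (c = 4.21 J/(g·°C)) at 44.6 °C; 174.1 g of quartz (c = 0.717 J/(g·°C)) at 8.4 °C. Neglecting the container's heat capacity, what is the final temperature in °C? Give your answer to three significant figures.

T_f = 85.3 °C

Σ mᵢcᵢ(T − Tᵢ) = 0  ⇒  T = Σ mᵢcᵢTᵢ / Σ mᵢcᵢ
Σ mᵢcᵢ = 131.5×2.37 + 87.7×4.21 + 174.1×0.717 = 805.7017
Σ mᵢcᵢTᵢ = 311.655×164.3 + 369.217×44.6 + 124.8297×8.4 = 68721
T = 68721 / 805.7017 = 85.29 °C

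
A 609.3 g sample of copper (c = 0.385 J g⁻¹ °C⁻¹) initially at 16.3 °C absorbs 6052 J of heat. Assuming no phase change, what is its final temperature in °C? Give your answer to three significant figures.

T_f = 42.1 °C

ΔT = q / (m c) = 6052 / (609.3 × 0.385) = 25.80 °C
T_f = 16.3 + 25.80 = 42.10 °C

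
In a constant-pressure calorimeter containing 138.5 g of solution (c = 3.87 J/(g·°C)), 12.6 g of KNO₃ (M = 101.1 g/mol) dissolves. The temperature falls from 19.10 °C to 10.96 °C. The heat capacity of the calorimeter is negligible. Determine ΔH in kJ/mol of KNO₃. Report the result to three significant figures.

ΔH = 35.0 kJ/mol

|ΔT| = |10.96 − 19.10| = 8.14 °C
|q_surr| = (138.5 × 3.87) × 8.14 = 535.995 × 8.14 = 4363 J
n(KNO₃) = 12.6 / 101.1 = 0.1246 mol
Temperature fell, so q_rxn = +|q_surr| = 4.363 kJ
ΔH = q_rxn / n = 35.02 kJ/mol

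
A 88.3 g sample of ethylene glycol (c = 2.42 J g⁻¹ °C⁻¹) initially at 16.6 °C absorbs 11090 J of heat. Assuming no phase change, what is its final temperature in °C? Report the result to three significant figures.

ΔT = q / (m c) = 11090 / (88.3 × 2.42) = 51.90 °C
T_f = 16.6 + 51.90 = 68.50 °C

T_f = 68.5 °C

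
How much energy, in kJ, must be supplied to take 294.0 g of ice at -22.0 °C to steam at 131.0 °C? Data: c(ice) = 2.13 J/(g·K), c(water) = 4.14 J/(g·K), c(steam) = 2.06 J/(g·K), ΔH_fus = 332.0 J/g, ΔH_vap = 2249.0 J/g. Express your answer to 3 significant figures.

q1 (heat ice -22.0→0.0 °C): 294.0 × 2.13 × 22.0 = 13777 J
q2 (melt at 0 °C): 294.0 × 332.0 = 97608 J
q3 (heat water 0.0→100.0 °C): 294.0 × 4.14 × 100.0 = 121716 J
q4 (vaporize at 100 °C): 294.0 × 2249.0 = 661206 J
q5 (heat steam 100.0→131.0 °C): 294.0 × 2.06 × 31.0 = 18775 J
Total: 13777 + 97608 + 121716 + 661206 + 18775 = 913082 J = 913 kJ

q = 913 kJ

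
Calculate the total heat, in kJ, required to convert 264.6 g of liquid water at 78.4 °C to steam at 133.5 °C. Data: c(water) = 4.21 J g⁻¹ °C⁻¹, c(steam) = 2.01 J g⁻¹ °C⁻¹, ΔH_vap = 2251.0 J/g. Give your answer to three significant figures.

q = 637 kJ

q1 (heat water 78.4→100.0 °C): 264.6 × 4.21 × 21.6 = 24062 J
q2 (vaporize at 100 °C): 264.6 × 2251.0 = 595615 J
q3 (heat steam 100.0→133.5 °C): 264.6 × 2.01 × 33.5 = 17817 J
Total: 24062 + 595615 + 17817 = 637494 J = 637 kJ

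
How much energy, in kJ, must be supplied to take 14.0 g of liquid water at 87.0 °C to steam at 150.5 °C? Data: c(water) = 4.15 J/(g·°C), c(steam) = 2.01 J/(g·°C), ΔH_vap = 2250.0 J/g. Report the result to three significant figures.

q1 (heat water 87.0→100.0 °C): 14.0 × 4.15 × 13.0 = 755 J
q2 (vaporize at 100 °C): 14.0 × 2250.0 = 31500 J
q3 (heat steam 100.0→150.5 °C): 14.0 × 2.01 × 50.5 = 1421 J
Total: 755 + 31500 + 1421 = 33676 J = 33.7 kJ

q = 33.7 kJ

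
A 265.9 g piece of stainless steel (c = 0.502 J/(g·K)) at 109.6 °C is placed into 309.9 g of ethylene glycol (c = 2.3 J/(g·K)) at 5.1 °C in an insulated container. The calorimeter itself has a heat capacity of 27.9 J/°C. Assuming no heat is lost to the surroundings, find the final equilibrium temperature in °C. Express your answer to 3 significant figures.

Heat lost by stainless steel = heat gained by ethylene glycol + calorimeter.
(265.9)(0.502)(109.6 − T) = [(309.9)(2.3) + 27.9](T − 5.1)
133.4818 (109.6 − T) = 740.67 (T − 5.1)
14630 − 133.4818 T = 740.67 T − 3777.4
18407.4 = 874.1518 T
T = 21.06 °C

T_f = 21.1 °C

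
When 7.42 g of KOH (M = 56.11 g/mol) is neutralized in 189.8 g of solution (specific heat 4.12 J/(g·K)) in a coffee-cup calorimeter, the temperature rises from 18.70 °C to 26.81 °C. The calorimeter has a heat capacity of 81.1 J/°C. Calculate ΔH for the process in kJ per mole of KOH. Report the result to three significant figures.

ΔH = -52.9 kJ/mol

|ΔT| = |26.81 − 18.70| = 8.11 °C
|q_surr| = (189.8 × 4.12 + 81.1) × 8.11 = 863.076 × 8.11 = 6999.5 J
n(KOH) = 7.42 / 56.11 = 0.13224 mol
Temperature rose, so q_rxn = −|q_surr| = -6.9995 kJ
ΔH = q_rxn / n = -52.93 kJ/mol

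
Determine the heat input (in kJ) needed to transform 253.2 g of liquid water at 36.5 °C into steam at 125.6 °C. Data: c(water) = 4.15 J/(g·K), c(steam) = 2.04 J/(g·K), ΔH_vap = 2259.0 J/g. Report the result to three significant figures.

q = 652 kJ

q1 (heat water 36.5→100.0 °C): 253.2 × 4.15 × 63.5 = 66725 J
q2 (vaporize at 100 °C): 253.2 × 2259.0 = 571979 J
q3 (heat steam 100.0→125.6 °C): 253.2 × 2.04 × 25.6 = 13223 J
Total: 66725 + 571979 + 13223 = 651927 J = 652 kJ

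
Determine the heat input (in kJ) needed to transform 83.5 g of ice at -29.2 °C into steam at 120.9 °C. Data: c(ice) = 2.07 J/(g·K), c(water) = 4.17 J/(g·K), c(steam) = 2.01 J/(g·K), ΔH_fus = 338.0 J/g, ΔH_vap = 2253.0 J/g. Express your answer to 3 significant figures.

q1 (heat ice -29.2→0.0 °C): 83.5 × 2.07 × 29.2 = 5047 J
q2 (melt at 0 °C): 83.5 × 338.0 = 28223 J
q3 (heat water 0.0→100.0 °C): 83.5 × 4.17 × 100.0 = 34820 J
q4 (vaporize at 100 °C): 83.5 × 2253.0 = 188126 J
q5 (heat steam 100.0→120.9 °C): 83.5 × 2.01 × 20.9 = 3508 J
Total: 5047 + 28223 + 34820 + 188126 + 3508 = 259724 J = 260 kJ

q = 260 kJ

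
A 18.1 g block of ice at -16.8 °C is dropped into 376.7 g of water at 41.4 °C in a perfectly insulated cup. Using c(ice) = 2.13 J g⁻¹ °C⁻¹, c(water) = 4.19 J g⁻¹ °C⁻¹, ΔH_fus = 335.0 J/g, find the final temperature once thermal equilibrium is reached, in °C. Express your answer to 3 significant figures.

T_f = 35.4 °C

Heat to bring ice to 0 °C and melt it: q₁ = 18.1×2.13×16.8 + 18.1×335.0 = 6711.2 J
Heat the water can supply cooling to 0 °C: 376.7×4.19×41.4 = 65344.6 J > q₁, so all ice melts.
Energy balance: 376.7×4.19×(41.4 − T) = 6711.2 + 18.1×4.19×(T − 0)
1578.373(41.4 − T) = 6711.2 + 75.839 T
65344.6 − 6711.2 = 1654.212 T
T = 58633.4 / 1654.212 = 35.44 °C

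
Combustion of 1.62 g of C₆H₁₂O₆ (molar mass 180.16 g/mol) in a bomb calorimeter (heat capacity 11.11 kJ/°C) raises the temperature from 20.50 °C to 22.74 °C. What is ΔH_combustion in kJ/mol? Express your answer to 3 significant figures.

ΔT = 22.74 − 20.50 = 2.24 °C
q_cal = C_cal × ΔT = 11.11 × 2.24 = 24.8864 kJ
n = 1.62 / 180.16 = 0.008992 mol
q_rxn = −q_cal = -24.8864 kJ
ΔH = -24.8864 / 0.008992 = -2768 kJ/mol

ΔH = -2770 kJ/mol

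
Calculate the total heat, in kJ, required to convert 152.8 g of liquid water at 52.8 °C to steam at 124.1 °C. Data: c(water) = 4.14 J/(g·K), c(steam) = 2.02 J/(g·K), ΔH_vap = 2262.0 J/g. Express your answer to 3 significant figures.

q1 (heat water 52.8→100.0 °C): 152.8 × 4.14 × 47.2 = 29858 J
q2 (vaporize at 100 °C): 152.8 × 2262.0 = 345634 J
q3 (heat steam 100.0→124.1 °C): 152.8 × 2.02 × 24.1 = 7439 J
Total: 29858 + 345634 + 7439 = 382931 J = 383 kJ

q = 383 kJ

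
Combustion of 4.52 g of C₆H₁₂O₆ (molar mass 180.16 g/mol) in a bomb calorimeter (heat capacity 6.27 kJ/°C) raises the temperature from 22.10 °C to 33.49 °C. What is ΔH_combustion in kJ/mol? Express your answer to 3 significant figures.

ΔH = -2850 kJ/mol

ΔT = 33.49 − 22.10 = 11.39 °C
q_cal = C_cal × ΔT = 6.27 × 11.39 = 71.4153 kJ
n = 4.52 / 180.16 = 0.02509 mol
q_rxn = −q_cal = -71.4153 kJ
ΔH = -71.4153 / 0.02509 = -2846 kJ/mol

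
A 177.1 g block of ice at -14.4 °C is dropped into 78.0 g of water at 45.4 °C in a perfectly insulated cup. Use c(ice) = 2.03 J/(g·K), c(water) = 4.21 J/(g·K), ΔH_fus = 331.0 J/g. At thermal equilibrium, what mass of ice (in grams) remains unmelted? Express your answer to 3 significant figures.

m_ice remaining = 148 g

Heat to warm all ice to 0 °C: 177.1×2.03×14.4 = 5177.0 J
Heat released by water cooling to 0 °C: 78.0×4.21×45.4 = 14908 J
14908 J < 5177.0 + 177.1×331.0 = 63797.1 J, so not all ice melts; final T = 0 °C.
Heat left for melting: 14908 − 5177.0 = 9731.0 J
Mass melted = 9731.0 / 331.0 = 29.40 g
Ice remaining = 177.1 − 29.40 = 147.70 g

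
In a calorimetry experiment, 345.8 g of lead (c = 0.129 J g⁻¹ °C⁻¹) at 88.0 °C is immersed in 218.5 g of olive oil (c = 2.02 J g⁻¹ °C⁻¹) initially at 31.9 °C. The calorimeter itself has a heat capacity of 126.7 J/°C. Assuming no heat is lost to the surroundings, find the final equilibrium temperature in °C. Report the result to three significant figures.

T_f = 36.0 °C

Heat lost by lead = heat gained by olive oil + calorimeter.
(345.8)(0.129)(88.0 − T) = [(218.5)(2.02) + 126.7](T − 31.9)
44.6082 (88.0 − T) = 568.07 (T − 31.9)
3925.5 − 44.6082 T = 568.07 T − 18121
22046.5 = 612.6782 T
T = 35.98 °C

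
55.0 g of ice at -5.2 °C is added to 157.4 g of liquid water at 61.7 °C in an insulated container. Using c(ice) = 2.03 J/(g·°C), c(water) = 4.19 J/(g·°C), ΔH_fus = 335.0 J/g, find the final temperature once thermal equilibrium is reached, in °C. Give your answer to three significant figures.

T_f = 24.4 °C

Heat to bring ice to 0 °C and melt it: q₁ = 55.0×2.03×5.2 + 55.0×335.0 = 19006 J
Heat the water can supply cooling to 0 °C: 157.4×4.19×61.7 = 40691.5 J > q₁, so all ice melts.
Energy balance: 157.4×4.19×(61.7 − T) = 19006 + 55.0×4.19×(T − 0)
659.506(61.7 − T) = 19006 + 230.45 T
40691.5 − 19006 = 889.956 T
T = 21685.5 / 889.956 = 24.37 °C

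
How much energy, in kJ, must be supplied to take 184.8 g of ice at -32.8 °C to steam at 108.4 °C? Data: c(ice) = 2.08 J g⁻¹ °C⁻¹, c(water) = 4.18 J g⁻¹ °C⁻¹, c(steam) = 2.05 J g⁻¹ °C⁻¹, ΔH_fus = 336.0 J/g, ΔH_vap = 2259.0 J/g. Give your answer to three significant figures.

q = 573 kJ

q1 (heat ice -32.8→0.0 °C): 184.8 × 2.08 × 32.8 = 12608 J
q2 (melt at 0 °C): 184.8 × 336.0 = 62093 J
q3 (heat water 0.0→100.0 °C): 184.8 × 4.18 × 100.0 = 77246 J
q4 (vaporize at 100 °C): 184.8 × 2259.0 = 417463 J
q5 (heat steam 100.0→108.4 °C): 184.8 × 2.05 × 8.4 = 3182 J
Total: 12608 + 62093 + 77246 + 417463 + 3182 = 572592 J = 573 kJ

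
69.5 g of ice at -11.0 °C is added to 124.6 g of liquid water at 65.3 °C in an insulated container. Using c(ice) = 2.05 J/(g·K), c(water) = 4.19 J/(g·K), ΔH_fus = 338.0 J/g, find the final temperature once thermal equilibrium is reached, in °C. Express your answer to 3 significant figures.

T_f = 11.1 °C

Heat to bring ice to 0 °C and melt it: q₁ = 69.5×2.05×11.0 + 69.5×338.0 = 25058 J
Heat the water can supply cooling to 0 °C: 124.6×4.19×65.3 = 34091.4 J > q₁, so all ice melts.
Energy balance: 124.6×4.19×(65.3 − T) = 25058 + 69.5×4.19×(T − 0)
522.074(65.3 − T) = 25058 + 291.205 T
34091.4 − 25058 = 813.279 T
T = 9033.4 / 813.279 = 11.11 °C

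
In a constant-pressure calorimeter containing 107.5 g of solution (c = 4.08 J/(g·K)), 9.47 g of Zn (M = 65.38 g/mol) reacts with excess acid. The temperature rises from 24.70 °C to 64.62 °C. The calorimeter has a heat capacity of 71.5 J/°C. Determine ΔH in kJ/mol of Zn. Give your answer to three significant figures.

ΔH = -141 kJ/mol

|ΔT| = |64.62 − 24.70| = 39.92 °C
|q_surr| = (107.5 × 4.08 + 71.5) × 39.92 = 510.1 × 39.92 = 20360 J
n(Zn) = 9.47 / 65.38 = 0.1448 mol
Temperature rose, so q_rxn = −|q_surr| = -20.36 kJ
ΔH = q_rxn / n = -140.6 kJ/mol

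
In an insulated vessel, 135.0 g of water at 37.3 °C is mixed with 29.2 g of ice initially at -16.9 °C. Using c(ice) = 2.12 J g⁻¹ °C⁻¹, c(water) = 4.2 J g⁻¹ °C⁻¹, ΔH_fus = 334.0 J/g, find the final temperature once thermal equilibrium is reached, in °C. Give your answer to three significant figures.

Heat to bring ice to 0 °C and melt it: q₁ = 29.2×2.12×16.9 + 29.2×334.0 = 10799 J
Heat the water can supply cooling to 0 °C: 135.0×4.2×37.3 = 21149.1 J > q₁, so all ice melts.
Energy balance: 135.0×4.2×(37.3 − T) = 10799 + 29.2×4.2×(T − 0)
567(37.3 − T) = 10799 + 122.64 T
21149.1 − 10799 = 689.64 T
T = 10350.1 / 689.64 = 15.01 °C

T_f = 15.0 °C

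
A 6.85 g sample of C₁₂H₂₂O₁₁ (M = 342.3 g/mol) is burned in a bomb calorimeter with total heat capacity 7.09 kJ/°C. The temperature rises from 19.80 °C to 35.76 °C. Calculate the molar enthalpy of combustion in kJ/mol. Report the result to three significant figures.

ΔH = -5650 kJ/mol

ΔT = 35.76 − 19.80 = 15.96 °C
q_cal = C_cal × ΔT = 7.09 × 15.96 = 113.1564 kJ
n = 6.85 / 342.3 = 0.02001 mol
q_rxn = −q_cal = -113.1564 kJ
ΔH = -113.1564 / 0.02001 = -5654.99 kJ/mol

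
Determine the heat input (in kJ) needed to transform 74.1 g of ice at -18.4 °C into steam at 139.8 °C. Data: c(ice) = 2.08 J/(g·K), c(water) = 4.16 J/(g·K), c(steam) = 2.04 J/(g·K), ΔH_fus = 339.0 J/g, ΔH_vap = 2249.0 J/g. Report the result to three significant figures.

q = 231 kJ

q1 (heat ice -18.4→0.0 °C): 74.1 × 2.08 × 18.4 = 2836 J
q2 (melt at 0 °C): 74.1 × 339.0 = 25120 J
q3 (heat water 0.0→100.0 °C): 74.1 × 4.16 × 100.0 = 30826 J
q4 (vaporize at 100 °C): 74.1 × 2249.0 = 166651 J
q5 (heat steam 100.0→139.8 °C): 74.1 × 2.04 × 39.8 = 6016 J
Total: 2836 + 25120 + 30826 + 166651 + 6016 = 231449 J = 231 kJ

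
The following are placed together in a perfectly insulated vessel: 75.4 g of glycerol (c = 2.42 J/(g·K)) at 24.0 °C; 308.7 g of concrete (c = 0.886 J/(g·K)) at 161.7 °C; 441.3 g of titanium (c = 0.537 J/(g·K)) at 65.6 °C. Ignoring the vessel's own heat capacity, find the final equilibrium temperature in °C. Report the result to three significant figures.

T_f = 92.6 °C

Σ mᵢcᵢ(T − Tᵢ) = 0  ⇒  T = Σ mᵢcᵢTᵢ / Σ mᵢcᵢ
Σ mᵢcᵢ = 75.4×2.42 + 308.7×0.886 + 441.3×0.537 = 692.9543
Σ mᵢcᵢTᵢ = 182.468×24.0 + 273.5082×161.7 + 236.9781×65.6 = 64151
T = 64151 / 692.9543 = 92.58 °C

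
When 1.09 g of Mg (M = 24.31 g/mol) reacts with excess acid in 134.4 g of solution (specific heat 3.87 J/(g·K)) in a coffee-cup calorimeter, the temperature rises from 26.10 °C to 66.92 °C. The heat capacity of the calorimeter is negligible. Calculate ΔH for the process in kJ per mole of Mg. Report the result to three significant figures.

|ΔT| = |66.92 − 26.10| = 40.82 °C
|q_surr| = (134.4 × 3.87) × 40.82 = 520.128 × 40.82 = 21232 J
n(Mg) = 1.09 / 24.31 = 0.044838 mol
Temperature rose, so q_rxn = −|q_surr| = -21.232 kJ
ΔH = q_rxn / n = -473.5 kJ/mol

ΔH = -474 kJ/mol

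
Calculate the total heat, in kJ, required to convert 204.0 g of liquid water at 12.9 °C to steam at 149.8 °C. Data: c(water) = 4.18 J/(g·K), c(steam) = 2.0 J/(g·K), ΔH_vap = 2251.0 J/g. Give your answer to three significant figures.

q1 (heat water 12.9→100.0 °C): 204.0 × 4.18 × 87.1 = 74272 J
q2 (vaporize at 100 °C): 204.0 × 2251.0 = 459204 J
q3 (heat steam 100.0→149.8 °C): 204.0 × 2.0 × 49.8 = 20318 J
Total: 74272 + 459204 + 20318 = 553794 J = 554 kJ

q = 554 kJ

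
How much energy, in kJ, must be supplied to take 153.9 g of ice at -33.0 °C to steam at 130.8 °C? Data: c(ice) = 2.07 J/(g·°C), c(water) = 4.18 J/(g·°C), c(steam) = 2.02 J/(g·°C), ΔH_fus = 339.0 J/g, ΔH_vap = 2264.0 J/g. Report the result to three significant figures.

q1 (heat ice -33.0→0.0 °C): 153.9 × 2.07 × 33.0 = 10513 J
q2 (melt at 0 °C): 153.9 × 339.0 = 52172 J
q3 (heat water 0.0→100.0 °C): 153.9 × 4.18 × 100.0 = 64330 J
q4 (vaporize at 100 °C): 153.9 × 2264.0 = 348430 J
q5 (heat steam 100.0→130.8 °C): 153.9 × 2.02 × 30.8 = 9575 J
Total: 10513 + 52172 + 64330 + 348430 + 9575 = 485020 J = 485 kJ

q = 485 kJ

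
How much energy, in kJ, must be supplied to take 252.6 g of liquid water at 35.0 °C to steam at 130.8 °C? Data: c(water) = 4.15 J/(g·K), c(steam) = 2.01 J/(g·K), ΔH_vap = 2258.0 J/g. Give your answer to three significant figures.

q = 654 kJ

q1 (heat water 35.0→100.0 °C): 252.6 × 4.15 × 65.0 = 68139 J
q2 (vaporize at 100 °C): 252.6 × 2258.0 = 570371 J
q3 (heat steam 100.0→130.8 °C): 252.6 × 2.01 × 30.8 = 15638 J
Total: 68139 + 570371 + 15638 = 654148 J = 654 kJ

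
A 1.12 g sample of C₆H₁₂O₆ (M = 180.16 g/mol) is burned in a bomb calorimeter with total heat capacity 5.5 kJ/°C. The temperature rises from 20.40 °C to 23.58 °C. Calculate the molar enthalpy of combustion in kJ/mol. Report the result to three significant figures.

ΔT = 23.58 − 20.40 = 3.18 °C
q_cal = C_cal × ΔT = 5.5 × 3.18 = 17.49 kJ
n = 1.12 / 180.16 = 0.006217 mol
q_rxn = −q_cal = -17.49 kJ
ΔH = -17.49 / 0.006217 = -2813 kJ/mol

ΔH = -2810 kJ/mol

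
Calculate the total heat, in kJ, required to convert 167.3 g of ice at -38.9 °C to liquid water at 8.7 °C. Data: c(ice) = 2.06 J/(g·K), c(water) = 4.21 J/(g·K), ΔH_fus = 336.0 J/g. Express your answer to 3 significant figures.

q = 75.7 kJ

q1 (heat ice -38.9→0.0 °C): 167.3 × 2.06 × 38.9 = 13406 J
q2 (melt at 0 °C): 167.3 × 336.0 = 56213 J
q3 (heat water 0.0→8.7 °C): 167.3 × 4.21 × 8.7 = 6128 J
Total: 13406 + 56213 + 6128 = 75747 J = 75.7 kJ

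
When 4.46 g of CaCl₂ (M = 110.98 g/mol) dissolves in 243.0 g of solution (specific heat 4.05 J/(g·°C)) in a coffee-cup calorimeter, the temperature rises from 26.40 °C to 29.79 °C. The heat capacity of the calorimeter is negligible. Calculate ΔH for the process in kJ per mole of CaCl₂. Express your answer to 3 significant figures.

ΔH = -83.0 kJ/mol

|ΔT| = |29.79 − 26.40| = 3.39 °C
|q_surr| = (243.0 × 4.05) × 3.39 = 984.15 × 3.39 = 3336 J
n(CaCl₂) = 4.46 / 110.98 = 0.04019 mol
Temperature rose, so q_rxn = −|q_surr| = -3.336 kJ
ΔH = q_rxn / n = -83.01 kJ/mol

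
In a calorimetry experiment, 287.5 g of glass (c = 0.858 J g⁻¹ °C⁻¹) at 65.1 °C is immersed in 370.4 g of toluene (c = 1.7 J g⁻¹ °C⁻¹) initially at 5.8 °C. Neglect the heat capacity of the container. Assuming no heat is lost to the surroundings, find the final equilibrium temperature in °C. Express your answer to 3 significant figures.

T_f = 22.5 °C

Heat lost by glass = heat gained by toluene.
(287.5)(0.858)(65.1 − T) = (370.4)(1.7)(T − 5.8)
246.675 (65.1 − T) = 629.68 (T − 5.8)
16059 − 246.675 T = 629.68 T − 3652.1
19711.1 = 876.355 T
T = 22.49 °C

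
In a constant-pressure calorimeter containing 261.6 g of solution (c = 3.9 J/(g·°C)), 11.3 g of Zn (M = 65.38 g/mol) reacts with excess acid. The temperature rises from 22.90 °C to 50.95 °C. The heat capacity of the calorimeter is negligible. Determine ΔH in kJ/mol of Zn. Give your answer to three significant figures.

|ΔT| = |50.95 − 22.90| = 28.05 °C
|q_surr| = (261.6 × 3.9) × 28.05 = 1020.24 × 28.05 = 28620 J
n(Zn) = 11.3 / 65.38 = 0.1728 mol
Temperature rose, so q_rxn = −|q_surr| = -28.62 kJ
ΔH = q_rxn / n = -165.6 kJ/mol

ΔH = -166 kJ/mol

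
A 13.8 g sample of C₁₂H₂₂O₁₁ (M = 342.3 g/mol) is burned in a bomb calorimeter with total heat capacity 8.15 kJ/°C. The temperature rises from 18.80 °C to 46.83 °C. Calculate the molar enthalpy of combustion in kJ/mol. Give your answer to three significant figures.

ΔT = 46.83 − 18.80 = 28.03 °C
q_cal = C_cal × ΔT = 8.15 × 28.03 = 228.4445 kJ
n = 13.8 / 342.3 = 0.04032 mol
q_rxn = −q_cal = -228.4445 kJ
ΔH = -228.4445 / 0.04032 = -5666 kJ/mol

ΔH = -5670 kJ/mol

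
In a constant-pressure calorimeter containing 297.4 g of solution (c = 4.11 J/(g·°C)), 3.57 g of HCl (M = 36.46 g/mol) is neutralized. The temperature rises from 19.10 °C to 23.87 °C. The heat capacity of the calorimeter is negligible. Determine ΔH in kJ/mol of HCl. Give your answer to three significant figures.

ΔH = -59.5 kJ/mol

|ΔT| = |23.87 − 19.10| = 4.77 °C
|q_surr| = (297.4 × 4.11) × 4.77 = 1222.314 × 4.77 = 5830 J
n(HCl) = 3.57 / 36.46 = 0.09792 mol
Temperature rose, so q_rxn = −|q_surr| = -5.830 kJ
ΔH = q_rxn / n = -59.54 kJ/mol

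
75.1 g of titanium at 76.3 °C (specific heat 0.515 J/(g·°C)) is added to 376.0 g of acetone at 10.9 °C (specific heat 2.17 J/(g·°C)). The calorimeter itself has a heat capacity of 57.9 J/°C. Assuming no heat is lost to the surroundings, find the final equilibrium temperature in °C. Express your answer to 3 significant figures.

Heat lost by titanium = heat gained by acetone + calorimeter.
(75.1)(0.515)(76.3 − T) = [(376.0)(2.17) + 57.9](T − 10.9)
38.6765 (76.3 − T) = 873.82 (T − 10.9)
2951.0 − 38.6765 T = 873.82 T − 9524.6
12475.6 = 912.4965 T
T = 13.67 °C

T_f = 13.7 °C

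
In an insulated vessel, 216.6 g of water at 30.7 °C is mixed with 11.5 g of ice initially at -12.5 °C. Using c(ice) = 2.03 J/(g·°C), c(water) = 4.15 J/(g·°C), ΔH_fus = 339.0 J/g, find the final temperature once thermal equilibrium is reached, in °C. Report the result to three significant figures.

Heat to bring ice to 0 °C and melt it: q₁ = 11.5×2.03×12.5 + 11.5×339.0 = 4190.3 J
Heat the water can supply cooling to 0 °C: 216.6×4.15×30.7 = 27595.9 J > q₁, so all ice melts.
Energy balance: 216.6×4.15×(30.7 − T) = 4190.3 + 11.5×4.15×(T − 0)
898.89(30.7 − T) = 4190.3 + 47.725 T
27595.9 − 4190.3 = 946.615 T
T = 23405.6 / 946.615 = 24.73 °C

T_f = 24.7 °C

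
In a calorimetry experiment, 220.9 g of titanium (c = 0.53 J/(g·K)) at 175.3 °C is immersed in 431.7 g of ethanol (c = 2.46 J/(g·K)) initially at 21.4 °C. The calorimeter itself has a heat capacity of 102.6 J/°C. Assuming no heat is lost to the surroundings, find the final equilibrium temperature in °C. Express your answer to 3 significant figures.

Heat lost by titanium = heat gained by ethanol + calorimeter.
(220.9)(0.53)(175.3 − T) = [(431.7)(2.46) + 102.6](T − 21.4)
117.077 (175.3 − T) = 1164.582 (T − 21.4)
20524 − 117.077 T = 1164.582 T − 24922
45446 = 1281.659 T
T = 35.46 °C

T_f = 35.5 °C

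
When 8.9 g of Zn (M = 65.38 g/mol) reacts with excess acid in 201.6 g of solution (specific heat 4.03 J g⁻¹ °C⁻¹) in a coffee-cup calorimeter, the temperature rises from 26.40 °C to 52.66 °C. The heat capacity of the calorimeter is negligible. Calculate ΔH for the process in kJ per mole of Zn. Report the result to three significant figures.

|ΔT| = |52.66 − 26.40| = 26.26 °C
|q_surr| = (201.6 × 4.03) × 26.26 = 812.448 × 26.26 = 21330 J
n(Zn) = 8.9 / 65.38 = 0.1361 mol
Temperature rose, so q_rxn = −|q_surr| = -21.33 kJ
ΔH = q_rxn / n = -156.7 kJ/mol

ΔH = -157 kJ/mol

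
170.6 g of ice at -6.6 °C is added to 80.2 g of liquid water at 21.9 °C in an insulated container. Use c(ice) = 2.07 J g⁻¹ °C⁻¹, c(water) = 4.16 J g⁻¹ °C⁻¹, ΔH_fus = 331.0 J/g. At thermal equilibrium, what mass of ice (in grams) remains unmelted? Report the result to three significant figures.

Heat to warm all ice to 0 °C: 170.6×2.07×6.6 = 2330.7 J
Heat released by water cooling to 0 °C: 80.2×4.16×21.9 = 7306.5 J
7306.5 J < 2330.7 + 170.6×331.0 = 58799.3 J, so not all ice melts; final T = 0 °C.
Heat left for melting: 7306.5 − 2330.7 = 4975.8 J
Mass melted = 4975.8 / 331.0 = 15.03 g
Ice remaining = 170.6 − 15.03 = 155.57 g

m_ice remaining = 156 g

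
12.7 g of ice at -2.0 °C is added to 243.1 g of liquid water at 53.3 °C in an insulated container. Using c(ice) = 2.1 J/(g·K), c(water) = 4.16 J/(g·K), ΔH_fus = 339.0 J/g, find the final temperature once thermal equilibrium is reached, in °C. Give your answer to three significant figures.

Heat to bring ice to 0 °C and melt it: q₁ = 12.7×2.1×2.0 + 12.7×339.0 = 4358.6 J
Heat the water can supply cooling to 0 °C: 243.1×4.16×53.3 = 53902.1 J > q₁, so all ice melts.
Energy balance: 243.1×4.16×(53.3 − T) = 4358.6 + 12.7×4.16×(T − 0)
1011.296(53.3 − T) = 4358.6 + 52.832 T
53902.1 − 4358.6 = 1064.128 T
T = 49543.5 / 1064.128 = 46.56 °C

T_f = 46.6 °C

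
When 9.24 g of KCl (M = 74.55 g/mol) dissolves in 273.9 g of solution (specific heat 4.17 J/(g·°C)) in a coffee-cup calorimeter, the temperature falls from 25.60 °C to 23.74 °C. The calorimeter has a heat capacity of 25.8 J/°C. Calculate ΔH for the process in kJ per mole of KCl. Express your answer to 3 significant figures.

|ΔT| = |23.74 − 25.60| = 1.86 °C
|q_surr| = (273.9 × 4.17 + 25.8) × 1.86 = 1167.963 × 1.86 = 2172 J
n(KCl) = 9.24 / 74.55 = 0.1239 mol
Temperature fell, so q_rxn = +|q_surr| = 2.172 kJ
ΔH = q_rxn / n = 17.53 kJ/mol

ΔH = 17.5 kJ/mol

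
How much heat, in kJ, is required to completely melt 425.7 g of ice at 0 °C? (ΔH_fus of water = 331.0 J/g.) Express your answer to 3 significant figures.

q = m × ΔH_fus = 425.7 × 331.0 = 140900 J = 141 kJ

q = 141 kJ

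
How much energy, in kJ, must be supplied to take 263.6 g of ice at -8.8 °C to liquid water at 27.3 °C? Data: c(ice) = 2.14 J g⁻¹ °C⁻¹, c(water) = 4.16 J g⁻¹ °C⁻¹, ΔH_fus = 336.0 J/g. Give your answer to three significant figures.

q1 (heat ice -8.8→0.0 °C): 263.6 × 2.14 × 8.8 = 4964 J
q2 (melt at 0 °C): 263.6 × 336.0 = 88570 J
q3 (heat water 0.0→27.3 °C): 263.6 × 4.16 × 27.3 = 29937 J
Total: 4964 + 88570 + 29937 = 123471 J = 123 kJ

q = 123 kJ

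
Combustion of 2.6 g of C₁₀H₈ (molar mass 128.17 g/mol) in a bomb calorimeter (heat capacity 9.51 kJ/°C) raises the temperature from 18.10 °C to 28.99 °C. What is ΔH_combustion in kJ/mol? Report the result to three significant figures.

ΔH = -5110 kJ/mol

ΔT = 28.99 − 18.10 = 10.89 °C
q_cal = C_cal × ΔT = 9.51 × 10.89 = 103.5639 kJ
n = 2.6 / 128.17 = 0.020286 mol
q_rxn = −q_cal = -103.5639 kJ
ΔH = -103.5639 / 0.020286 = -5105 kJ/mol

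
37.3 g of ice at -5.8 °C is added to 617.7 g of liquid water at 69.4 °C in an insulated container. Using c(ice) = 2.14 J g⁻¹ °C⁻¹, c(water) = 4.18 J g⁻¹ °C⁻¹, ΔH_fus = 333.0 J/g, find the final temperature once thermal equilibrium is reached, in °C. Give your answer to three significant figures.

T_f = 60.7 °C

Heat to bring ice to 0 °C and melt it: q₁ = 37.3×2.14×5.8 + 37.3×333.0 = 12884 J
Heat the water can supply cooling to 0 °C: 617.7×4.18×69.4 = 179190 J > q₁, so all ice melts.
Energy balance: 617.7×4.18×(69.4 − T) = 12884 + 37.3×4.18×(T − 0)
2581.986(69.4 − T) = 12884 + 155.914 T
179190 − 12884 = 2737.900 T
T = 166306 / 2737.900 = 60.74 °C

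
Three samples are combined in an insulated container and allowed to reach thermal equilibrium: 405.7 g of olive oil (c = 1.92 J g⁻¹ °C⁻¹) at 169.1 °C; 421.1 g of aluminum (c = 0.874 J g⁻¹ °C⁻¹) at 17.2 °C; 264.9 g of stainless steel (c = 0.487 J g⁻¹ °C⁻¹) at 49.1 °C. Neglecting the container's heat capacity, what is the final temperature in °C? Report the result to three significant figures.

T_f = 113 °C

Σ mᵢcᵢ(T − Tᵢ) = 0  ⇒  T = Σ mᵢcᵢTᵢ / Σ mᵢcᵢ
Σ mᵢcᵢ = 405.7×1.92 + 421.1×0.874 + 264.9×0.487 = 1275.9917
Σ mᵢcᵢTᵢ = 778.944×169.1 + 368.0414×17.2 + 129.0063×49.1 = 144380
T = 144380 / 1275.9917 = 113.2 °C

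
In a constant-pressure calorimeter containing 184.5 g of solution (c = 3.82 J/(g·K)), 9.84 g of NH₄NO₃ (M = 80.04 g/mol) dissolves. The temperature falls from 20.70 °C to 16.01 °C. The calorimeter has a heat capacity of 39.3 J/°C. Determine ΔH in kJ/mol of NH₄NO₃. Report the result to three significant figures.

ΔH = 28.4 kJ/mol

|ΔT| = |16.01 − 20.70| = 4.69 °C
|q_surr| = (184.5 × 3.82 + 39.3) × 4.69 = 744.09 × 4.69 = 3490 J
n(NH₄NO₃) = 9.84 / 80.04 = 0.1229 mol
Temperature fell, so q_rxn = +|q_surr| = 3.490 kJ
ΔH = q_rxn / n = 28.40 kJ/mol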